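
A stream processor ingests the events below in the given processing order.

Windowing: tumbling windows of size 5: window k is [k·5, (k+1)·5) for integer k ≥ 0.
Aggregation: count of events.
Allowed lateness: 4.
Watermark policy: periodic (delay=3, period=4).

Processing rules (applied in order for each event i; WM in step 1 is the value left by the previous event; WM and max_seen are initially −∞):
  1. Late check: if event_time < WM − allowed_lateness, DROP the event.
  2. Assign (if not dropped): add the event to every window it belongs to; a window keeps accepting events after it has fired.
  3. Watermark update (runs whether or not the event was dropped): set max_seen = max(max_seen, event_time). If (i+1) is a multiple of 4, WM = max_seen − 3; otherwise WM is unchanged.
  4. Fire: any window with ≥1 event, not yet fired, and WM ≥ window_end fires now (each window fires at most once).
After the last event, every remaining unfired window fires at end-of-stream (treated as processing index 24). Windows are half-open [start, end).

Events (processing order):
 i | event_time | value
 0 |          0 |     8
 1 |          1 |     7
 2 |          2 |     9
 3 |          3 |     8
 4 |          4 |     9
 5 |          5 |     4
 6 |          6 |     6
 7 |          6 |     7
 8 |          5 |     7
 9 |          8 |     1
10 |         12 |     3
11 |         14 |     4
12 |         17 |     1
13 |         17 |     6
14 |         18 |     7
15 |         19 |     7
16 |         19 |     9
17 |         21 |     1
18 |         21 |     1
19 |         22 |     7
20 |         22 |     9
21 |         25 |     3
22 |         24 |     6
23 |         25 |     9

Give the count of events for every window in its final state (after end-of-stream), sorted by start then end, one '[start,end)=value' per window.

i=0 t=0 v=8: → [0,5); WM=−∞
i=1 t=1 v=7: → [0,5); WM=−∞
i=2 t=2 v=9: → [0,5); WM=−∞
i=3 t=3 v=8: → [0,5); WM=0
i=4 t=4 v=9: → [0,5); WM=0
i=5 t=5 v=4: → [5,10); WM=0
i=6 t=6 v=6: → [5,10); WM=0
i=7 t=6 v=7: → [5,10); WM=3
i=8 t=5 v=7: → [5,10); WM=3
i=9 t=8 v=1: → [5,10); WM=3
i=10 t=12 v=3: → [10,15); WM=3
i=11 t=14 v=4: → [10,15); WM=11; [0,5) fires=5 [5,10) fires=5
i=12 t=17 v=1: → [15,20); WM=11
i=13 t=17 v=6: → [15,20); WM=11
i=14 t=18 v=7: → [15,20); WM=11
i=15 t=19 v=7: → [15,20); WM=16; [10,15) fires=2
i=16 t=19 v=9: → [15,20); WM=16
i=17 t=21 v=1: → [20,25); WM=16
i=18 t=21 v=1: → [20,25); WM=16
i=19 t=22 v=7: → [20,25); WM=19
i=20 t=22 v=9: → [20,25); WM=19
i=21 t=25 v=3: → [25,30); WM=19
i=22 t=24 v=6: → [20,25); WM=19
i=23 t=25 v=9: → [25,30); WM=22; [15,20) fires=5

[0,5)=5 [5,10)=5 [10,15)=2 [15,20)=5 [20,25)=5 [25,30)=2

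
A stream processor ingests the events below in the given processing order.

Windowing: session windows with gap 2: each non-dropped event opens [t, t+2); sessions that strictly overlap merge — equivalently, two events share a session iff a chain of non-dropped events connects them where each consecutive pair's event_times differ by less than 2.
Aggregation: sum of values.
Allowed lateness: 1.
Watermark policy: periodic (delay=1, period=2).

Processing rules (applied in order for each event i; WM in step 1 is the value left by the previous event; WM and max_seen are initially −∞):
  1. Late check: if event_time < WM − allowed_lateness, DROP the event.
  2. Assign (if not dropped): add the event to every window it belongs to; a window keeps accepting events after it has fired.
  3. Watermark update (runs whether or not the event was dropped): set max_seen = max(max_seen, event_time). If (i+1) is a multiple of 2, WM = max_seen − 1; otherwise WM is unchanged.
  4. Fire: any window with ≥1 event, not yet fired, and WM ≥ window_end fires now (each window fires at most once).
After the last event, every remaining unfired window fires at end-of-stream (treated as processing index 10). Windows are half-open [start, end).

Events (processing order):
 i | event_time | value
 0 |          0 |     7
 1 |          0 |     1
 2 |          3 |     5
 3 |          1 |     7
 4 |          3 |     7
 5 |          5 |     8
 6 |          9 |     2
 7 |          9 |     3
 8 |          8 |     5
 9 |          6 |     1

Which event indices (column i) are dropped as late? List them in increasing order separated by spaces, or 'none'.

9

i=0 t=0 v=7: → [0,2); WM=−∞
i=1 t=0 v=1: → [0,2); WM=-1
i=2 t=3 v=5: → [3,5); WM=-1
i=3 t=1 v=7: → [0,3); WM=2
i=4 t=3 v=7: → [3,5); WM=2
i=5 t=5 v=8: → [5,7); WM=4
i=6 t=9 v=2: → [9,11); WM=4
i=7 t=9 v=3: → [9,11); WM=8
i=8 t=8 v=5: → [8,11); WM=8
i=9 t=6 v=1: DROP (t<8-1); WM=8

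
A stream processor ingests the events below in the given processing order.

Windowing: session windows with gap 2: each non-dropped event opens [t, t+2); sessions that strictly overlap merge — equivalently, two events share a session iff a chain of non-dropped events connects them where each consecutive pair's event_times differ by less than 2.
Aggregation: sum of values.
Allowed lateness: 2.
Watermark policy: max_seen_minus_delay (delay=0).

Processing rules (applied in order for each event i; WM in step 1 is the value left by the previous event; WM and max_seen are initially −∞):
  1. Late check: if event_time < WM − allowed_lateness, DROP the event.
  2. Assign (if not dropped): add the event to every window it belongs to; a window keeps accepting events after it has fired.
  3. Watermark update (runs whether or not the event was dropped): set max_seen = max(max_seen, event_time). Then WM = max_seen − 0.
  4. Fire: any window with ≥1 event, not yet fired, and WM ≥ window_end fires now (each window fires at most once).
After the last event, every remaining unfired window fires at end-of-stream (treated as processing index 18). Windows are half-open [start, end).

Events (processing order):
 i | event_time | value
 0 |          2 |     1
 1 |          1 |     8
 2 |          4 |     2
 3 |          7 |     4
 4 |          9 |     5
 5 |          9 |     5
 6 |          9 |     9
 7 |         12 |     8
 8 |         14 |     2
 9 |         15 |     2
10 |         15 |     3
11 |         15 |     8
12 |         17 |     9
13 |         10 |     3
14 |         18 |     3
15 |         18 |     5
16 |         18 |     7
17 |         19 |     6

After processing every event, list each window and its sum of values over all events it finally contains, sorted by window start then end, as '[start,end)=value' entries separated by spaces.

[1,4)=9 [4,6)=2 [7,9)=4 [9,11)=19 [12,14)=8 [14,17)=15 [17,21)=30

i=0 t=2 v=1: → [2,4); WM=2
i=1 t=1 v=8: → [1,4); WM=2
i=2 t=4 v=2: → [4,6); WM=4
i=3 t=7 v=4: → [7,9); WM=7
i=4 t=9 v=5: → [9,11); WM=9
i=5 t=9 v=5: → [9,11); WM=9
i=6 t=9 v=9: → [9,11); WM=9
i=7 t=12 v=8: → [12,14); WM=12
i=8 t=14 v=2: → [14,16); WM=14
i=9 t=15 v=2: → [14,17); WM=15
i=10 t=15 v=3: → [14,17); WM=15
i=11 t=15 v=8: → [14,17); WM=15
i=12 t=17 v=9: → [17,19); WM=17
i=13 t=10 v=3: DROP (t<17-2); WM=17
i=14 t=18 v=3: → [17,20); WM=18
i=15 t=18 v=5: → [17,20); WM=18
i=16 t=18 v=7: → [17,20); WM=18
i=17 t=19 v=6: → [17,21); WM=19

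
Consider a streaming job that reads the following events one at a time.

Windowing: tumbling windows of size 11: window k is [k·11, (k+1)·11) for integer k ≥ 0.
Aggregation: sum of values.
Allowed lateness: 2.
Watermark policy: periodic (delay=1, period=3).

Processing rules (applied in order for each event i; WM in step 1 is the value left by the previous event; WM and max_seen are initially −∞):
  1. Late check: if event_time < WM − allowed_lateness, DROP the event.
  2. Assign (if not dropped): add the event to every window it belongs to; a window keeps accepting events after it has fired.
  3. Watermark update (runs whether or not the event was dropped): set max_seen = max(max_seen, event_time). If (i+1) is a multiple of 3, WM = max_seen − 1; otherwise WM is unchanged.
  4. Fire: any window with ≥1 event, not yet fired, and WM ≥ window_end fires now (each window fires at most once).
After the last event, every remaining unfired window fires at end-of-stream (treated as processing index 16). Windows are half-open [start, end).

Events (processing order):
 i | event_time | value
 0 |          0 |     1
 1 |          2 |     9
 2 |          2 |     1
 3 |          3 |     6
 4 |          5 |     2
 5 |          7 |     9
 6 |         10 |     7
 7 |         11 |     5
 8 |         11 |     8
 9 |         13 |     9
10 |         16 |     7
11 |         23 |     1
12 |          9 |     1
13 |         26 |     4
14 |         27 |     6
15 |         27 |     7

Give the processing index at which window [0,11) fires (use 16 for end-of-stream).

11

i=0 t=0 v=1: → [0,11); WM=−∞
i=1 t=2 v=9: → [0,11); WM=−∞
i=2 t=2 v=1: → [0,11); WM=1
i=3 t=3 v=6: → [0,11); WM=1
i=4 t=5 v=2: → [0,11); WM=1
i=5 t=7 v=9: → [0,11); WM=6
i=6 t=10 v=7: → [0,11); WM=6
i=7 t=11 v=5: → [11,22); WM=6
i=8 t=11 v=8: → [11,22); WM=10
i=9 t=13 v=9: → [11,22); WM=10
i=10 t=16 v=7: → [11,22); WM=10
i=11 t=23 v=1: → [22,33); WM=22; [0,11) fires=35 [11,22) fires=29
i=12 t=9 v=1: DROP (t<22-2); WM=22
i=13 t=26 v=4: → [22,33); WM=22
i=14 t=27 v=6: → [22,33); WM=26
i=15 t=27 v=7: → [22,33); WM=26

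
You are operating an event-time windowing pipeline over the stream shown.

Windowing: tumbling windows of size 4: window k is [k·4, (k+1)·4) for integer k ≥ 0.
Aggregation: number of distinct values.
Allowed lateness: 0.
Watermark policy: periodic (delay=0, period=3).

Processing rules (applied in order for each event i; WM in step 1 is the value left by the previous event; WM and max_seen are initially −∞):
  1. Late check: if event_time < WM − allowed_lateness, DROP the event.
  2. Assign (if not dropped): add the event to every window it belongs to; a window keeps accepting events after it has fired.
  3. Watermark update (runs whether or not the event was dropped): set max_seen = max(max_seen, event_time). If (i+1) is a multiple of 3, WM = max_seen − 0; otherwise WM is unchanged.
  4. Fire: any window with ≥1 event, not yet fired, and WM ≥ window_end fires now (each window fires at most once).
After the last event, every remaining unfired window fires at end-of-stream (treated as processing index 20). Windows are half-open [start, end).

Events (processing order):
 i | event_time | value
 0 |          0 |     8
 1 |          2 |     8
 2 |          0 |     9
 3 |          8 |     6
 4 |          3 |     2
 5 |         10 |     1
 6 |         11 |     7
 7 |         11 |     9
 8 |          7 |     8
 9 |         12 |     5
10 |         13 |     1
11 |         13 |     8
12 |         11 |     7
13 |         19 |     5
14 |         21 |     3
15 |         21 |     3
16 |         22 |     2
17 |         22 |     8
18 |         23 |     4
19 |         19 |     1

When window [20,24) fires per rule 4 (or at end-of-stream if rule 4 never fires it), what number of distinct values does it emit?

4

i=0 t=0 v=8: → [0,4); WM=−∞
i=1 t=2 v=8: → [0,4); WM=−∞
i=2 t=0 v=9: → [0,4); WM=2
i=3 t=8 v=6: → [8,12); WM=2
i=4 t=3 v=2: → [0,4); WM=2
i=5 t=10 v=1: → [8,12); WM=10; [0,4) fires=3
i=6 t=11 v=7: → [8,12); WM=10
i=7 t=11 v=9: → [8,12); WM=10
i=8 t=7 v=8: DROP (t<10-0); WM=11
i=9 t=12 v=5: → [12,16); WM=11
i=10 t=13 v=1: → [12,16); WM=11
i=11 t=13 v=8: → [12,16); WM=13; [8,12) fires=4
i=12 t=11 v=7: DROP (t<13-0); WM=13
i=13 t=19 v=5: → [16,20); WM=13
i=14 t=21 v=3: → [20,24); WM=21; [12,16) fires=3 [16,20) fires=1
i=15 t=21 v=3: → [20,24); WM=21
i=16 t=22 v=2: → [20,24); WM=21
i=17 t=22 v=8: → [20,24); WM=22
i=18 t=23 v=4: → [20,24); WM=22
i=19 t=19 v=1: DROP (t<22-0); WM=22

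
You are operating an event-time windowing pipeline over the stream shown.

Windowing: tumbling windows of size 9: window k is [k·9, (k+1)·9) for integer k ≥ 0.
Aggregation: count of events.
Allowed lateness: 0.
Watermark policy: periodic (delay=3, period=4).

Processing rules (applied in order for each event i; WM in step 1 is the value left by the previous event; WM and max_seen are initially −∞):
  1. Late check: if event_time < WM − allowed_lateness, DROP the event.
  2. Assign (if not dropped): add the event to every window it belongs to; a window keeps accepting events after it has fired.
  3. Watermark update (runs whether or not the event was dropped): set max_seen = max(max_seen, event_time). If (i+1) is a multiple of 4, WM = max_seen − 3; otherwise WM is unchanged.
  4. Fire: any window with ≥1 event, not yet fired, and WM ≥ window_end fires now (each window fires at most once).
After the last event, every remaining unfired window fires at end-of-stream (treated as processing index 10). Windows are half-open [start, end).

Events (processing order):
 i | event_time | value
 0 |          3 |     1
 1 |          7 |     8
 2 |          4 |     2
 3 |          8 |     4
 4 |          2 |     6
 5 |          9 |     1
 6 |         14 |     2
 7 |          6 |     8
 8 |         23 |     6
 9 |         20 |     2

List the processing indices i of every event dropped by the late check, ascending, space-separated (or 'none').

4

i=0 t=3 v=1: → [0,9); WM=−∞
i=1 t=7 v=8: → [0,9); WM=−∞
i=2 t=4 v=2: → [0,9); WM=−∞
i=3 t=8 v=4: → [0,9); WM=5
i=4 t=2 v=6: DROP (t<5-0); WM=5
i=5 t=9 v=1: → [9,18); WM=5
i=6 t=14 v=2: → [9,18); WM=5
i=7 t=6 v=8: → [0,9); WM=11; [0,9) fires=5
i=8 t=23 v=6: → [18,27); WM=11
i=9 t=20 v=2: → [18,27); WM=11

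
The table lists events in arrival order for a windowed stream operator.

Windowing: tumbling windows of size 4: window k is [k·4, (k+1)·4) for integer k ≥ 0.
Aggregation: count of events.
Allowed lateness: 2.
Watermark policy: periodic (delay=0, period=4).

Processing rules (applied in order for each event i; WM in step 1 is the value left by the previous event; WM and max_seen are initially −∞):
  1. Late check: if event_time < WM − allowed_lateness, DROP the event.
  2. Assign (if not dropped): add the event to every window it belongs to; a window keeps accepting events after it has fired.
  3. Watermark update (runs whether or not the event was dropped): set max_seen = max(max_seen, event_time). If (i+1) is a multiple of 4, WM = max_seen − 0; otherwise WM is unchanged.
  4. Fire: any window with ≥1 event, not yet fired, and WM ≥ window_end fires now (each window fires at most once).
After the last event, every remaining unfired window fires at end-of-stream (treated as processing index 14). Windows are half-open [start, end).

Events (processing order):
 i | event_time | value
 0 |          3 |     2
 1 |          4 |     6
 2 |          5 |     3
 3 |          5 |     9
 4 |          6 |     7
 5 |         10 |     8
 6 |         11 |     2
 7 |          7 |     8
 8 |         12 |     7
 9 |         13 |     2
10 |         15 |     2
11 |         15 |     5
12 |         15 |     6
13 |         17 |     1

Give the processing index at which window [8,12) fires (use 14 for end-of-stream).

11

i=0 t=3 v=2: → [0,4); WM=−∞
i=1 t=4 v=6: → [4,8); WM=−∞
i=2 t=5 v=3: → [4,8); WM=−∞
i=3 t=5 v=9: → [4,8); WM=5; [0,4) fires=1
i=4 t=6 v=7: → [4,8); WM=5
i=5 t=10 v=8: → [8,12); WM=5
i=6 t=11 v=2: → [8,12); WM=5
i=7 t=7 v=8: → [4,8); WM=11; [4,8) fires=5
i=8 t=12 v=7: → [12,16); WM=11
i=9 t=13 v=2: → [12,16); WM=11
i=10 t=15 v=2: → [12,16); WM=11
i=11 t=15 v=5: → [12,16); WM=15; [8,12) fires=2
i=12 t=15 v=6: → [12,16); WM=15
i=13 t=17 v=1: → [16,20); WM=15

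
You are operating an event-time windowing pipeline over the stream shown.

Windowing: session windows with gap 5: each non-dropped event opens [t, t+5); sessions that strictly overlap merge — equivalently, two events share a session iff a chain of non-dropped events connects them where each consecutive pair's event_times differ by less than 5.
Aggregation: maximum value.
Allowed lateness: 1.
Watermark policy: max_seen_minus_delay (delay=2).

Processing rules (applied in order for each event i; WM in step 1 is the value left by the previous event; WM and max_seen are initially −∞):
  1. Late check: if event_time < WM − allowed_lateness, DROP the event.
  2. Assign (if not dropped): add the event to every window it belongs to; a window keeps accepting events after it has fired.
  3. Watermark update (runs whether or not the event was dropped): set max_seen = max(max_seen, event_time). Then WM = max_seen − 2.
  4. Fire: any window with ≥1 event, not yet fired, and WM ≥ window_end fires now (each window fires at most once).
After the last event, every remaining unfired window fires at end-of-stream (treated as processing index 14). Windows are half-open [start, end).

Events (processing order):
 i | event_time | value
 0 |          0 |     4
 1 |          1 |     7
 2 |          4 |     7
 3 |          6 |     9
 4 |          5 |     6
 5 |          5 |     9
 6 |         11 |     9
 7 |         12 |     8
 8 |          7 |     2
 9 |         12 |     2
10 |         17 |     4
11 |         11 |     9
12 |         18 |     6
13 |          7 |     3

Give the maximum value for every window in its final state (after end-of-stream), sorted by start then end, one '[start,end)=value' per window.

[0,11)=9 [11,17)=9 [17,23)=6

i=0 t=0 v=4: → [0,5); WM=-2
i=1 t=1 v=7: → [0,6); WM=-1
i=2 t=4 v=7: → [0,9); WM=2
i=3 t=6 v=9: → [0,11); WM=4
i=4 t=5 v=6: → [0,11); WM=4
i=5 t=5 v=9: → [0,11); WM=4
i=6 t=11 v=9: → [11,16); WM=9
i=7 t=12 v=8: → [11,17); WM=10
i=8 t=7 v=2: DROP (t<10-1); WM=10
i=9 t=12 v=2: → [11,17); WM=10
i=10 t=17 v=4: → [17,22); WM=15
i=11 t=11 v=9: DROP (t<15-1); WM=15
i=12 t=18 v=6: → [17,23); WM=16
i=13 t=7 v=3: DROP (t<16-1); WM=16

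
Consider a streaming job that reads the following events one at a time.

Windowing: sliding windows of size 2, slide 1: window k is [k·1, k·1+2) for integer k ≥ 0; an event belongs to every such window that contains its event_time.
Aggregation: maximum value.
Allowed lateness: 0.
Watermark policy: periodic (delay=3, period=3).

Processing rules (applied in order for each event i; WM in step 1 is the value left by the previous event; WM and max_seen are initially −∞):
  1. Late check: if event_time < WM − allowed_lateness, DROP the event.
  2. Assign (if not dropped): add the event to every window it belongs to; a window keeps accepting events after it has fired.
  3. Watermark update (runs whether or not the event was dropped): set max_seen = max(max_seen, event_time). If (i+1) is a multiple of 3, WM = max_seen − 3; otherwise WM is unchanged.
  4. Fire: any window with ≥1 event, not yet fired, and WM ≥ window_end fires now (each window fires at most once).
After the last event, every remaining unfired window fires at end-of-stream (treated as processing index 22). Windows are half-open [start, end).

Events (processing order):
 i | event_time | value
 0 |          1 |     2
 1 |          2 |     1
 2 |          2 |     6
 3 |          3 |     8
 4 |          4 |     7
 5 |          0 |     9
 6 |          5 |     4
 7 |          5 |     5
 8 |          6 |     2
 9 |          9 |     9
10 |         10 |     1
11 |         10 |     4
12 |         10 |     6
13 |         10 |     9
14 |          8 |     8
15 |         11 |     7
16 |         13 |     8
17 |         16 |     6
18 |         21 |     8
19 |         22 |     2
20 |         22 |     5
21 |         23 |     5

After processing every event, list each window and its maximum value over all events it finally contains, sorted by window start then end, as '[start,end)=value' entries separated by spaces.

i=0 t=1 v=2: → [1,3),[0,2); WM=−∞
i=1 t=2 v=1: → [2,4),[1,3); WM=−∞
i=2 t=2 v=6: → [2,4),[1,3); WM=-1
i=3 t=3 v=8: → [3,5),[2,4); WM=-1
i=4 t=4 v=7: → [4,6),[3,5); WM=-1
i=5 t=0 v=9: → [0,2); WM=1
i=6 t=5 v=4: → [5,7),[4,6); WM=1
i=7 t=5 v=5: → [5,7),[4,6); WM=1
i=8 t=6 v=2: → [6,8),[5,7); WM=3; [0,2) fires=9 [1,3) fires=6
i=9 t=9 v=9: → [9,11),[8,10); WM=3
i=10 t=10 v=1: → [10,12),[9,11); WM=3
i=11 t=10 v=4: → [10,12),[9,11); WM=7; [2,4) fires=8 [3,5) fires=8 [4,6) fires=7 [5,7) fires=5
i=12 t=10 v=6: → [10,12),[9,11); WM=7
i=13 t=10 v=9: → [10,12),[9,11); WM=7
i=14 t=8 v=8: → [8,10),[7,9); WM=7
i=15 t=11 v=7: → [11,13),[10,12); WM=7
i=16 t=13 v=8: → [13,15),[12,14); WM=7
i=17 t=16 v=6: → [16,18),[15,17); WM=13; [6,8) fires=2 [7,9) fires=8 [8,10) fires=9 [9,11) fires=9 [10,12) fires=9 [11,13) fires=7
i=18 t=21 v=8: → [21,23),[20,22); WM=13
i=19 t=22 v=2: → [22,24),[21,23); WM=13
i=20 t=22 v=5: → [22,24),[21,23); WM=19; [12,14) fires=8 [13,15) fires=8 [15,17) fires=6 [16,18) fires=6
i=21 t=23 v=5: → [23,25),[22,24); WM=19

[0,2)=9 [1,3)=6 [2,4)=8 [3,5)=8 [4,6)=7 [5,7)=5 [6,8)=2 [7,9)=8 [8,10)=9 [9,11)=9 [10,12)=9 [11,13)=7 [12,14)=8 [13,15)=8 [15,17)=6 [16,18)=6 [20,22)=8 [21,23)=8 [22,24)=5 [23,25)=5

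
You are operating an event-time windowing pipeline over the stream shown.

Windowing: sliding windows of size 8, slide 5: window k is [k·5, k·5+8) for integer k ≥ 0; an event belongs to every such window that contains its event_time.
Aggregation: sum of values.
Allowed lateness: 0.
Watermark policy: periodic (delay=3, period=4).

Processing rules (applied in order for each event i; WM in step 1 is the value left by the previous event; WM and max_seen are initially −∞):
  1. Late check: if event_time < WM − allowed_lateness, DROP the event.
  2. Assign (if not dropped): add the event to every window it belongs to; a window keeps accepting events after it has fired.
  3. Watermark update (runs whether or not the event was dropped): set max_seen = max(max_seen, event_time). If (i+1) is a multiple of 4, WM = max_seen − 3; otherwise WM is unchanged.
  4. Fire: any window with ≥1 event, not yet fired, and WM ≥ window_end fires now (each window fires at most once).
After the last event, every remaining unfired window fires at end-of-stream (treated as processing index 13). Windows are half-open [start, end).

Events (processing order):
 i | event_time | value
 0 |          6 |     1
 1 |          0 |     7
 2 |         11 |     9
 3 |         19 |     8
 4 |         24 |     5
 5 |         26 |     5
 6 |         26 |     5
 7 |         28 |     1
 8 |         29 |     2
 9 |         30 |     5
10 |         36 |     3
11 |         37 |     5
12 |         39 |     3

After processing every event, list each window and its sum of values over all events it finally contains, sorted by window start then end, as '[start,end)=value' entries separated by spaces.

i=0 t=6 v=1: → [5,13),[0,8); WM=−∞
i=1 t=0 v=7: → [0,8); WM=−∞
i=2 t=11 v=9: → [10,18),[5,13); WM=−∞
i=3 t=19 v=8: → [15,23); WM=16; [0,8) fires=8 [5,13) fires=10
i=4 t=24 v=5: → [20,28); WM=16
i=5 t=26 v=5: → [25,33),[20,28); WM=16
i=6 t=26 v=5: → [25,33),[20,28); WM=16
i=7 t=28 v=1: → [25,33); WM=25; [10,18) fires=9 [15,23) fires=8
i=8 t=29 v=2: → [25,33); WM=25
i=9 t=30 v=5: → [30,38),[25,33); WM=25
i=10 t=36 v=3: → [35,43),[30,38); WM=25
i=11 t=37 v=5: → [35,43),[30,38); WM=34; [20,28) fires=15 [25,33) fires=18
i=12 t=39 v=3: → [35,43); WM=34

[0,8)=8 [5,13)=10 [10,18)=9 [15,23)=8 [20,28)=15 [25,33)=18 [30,38)=13 [35,43)=11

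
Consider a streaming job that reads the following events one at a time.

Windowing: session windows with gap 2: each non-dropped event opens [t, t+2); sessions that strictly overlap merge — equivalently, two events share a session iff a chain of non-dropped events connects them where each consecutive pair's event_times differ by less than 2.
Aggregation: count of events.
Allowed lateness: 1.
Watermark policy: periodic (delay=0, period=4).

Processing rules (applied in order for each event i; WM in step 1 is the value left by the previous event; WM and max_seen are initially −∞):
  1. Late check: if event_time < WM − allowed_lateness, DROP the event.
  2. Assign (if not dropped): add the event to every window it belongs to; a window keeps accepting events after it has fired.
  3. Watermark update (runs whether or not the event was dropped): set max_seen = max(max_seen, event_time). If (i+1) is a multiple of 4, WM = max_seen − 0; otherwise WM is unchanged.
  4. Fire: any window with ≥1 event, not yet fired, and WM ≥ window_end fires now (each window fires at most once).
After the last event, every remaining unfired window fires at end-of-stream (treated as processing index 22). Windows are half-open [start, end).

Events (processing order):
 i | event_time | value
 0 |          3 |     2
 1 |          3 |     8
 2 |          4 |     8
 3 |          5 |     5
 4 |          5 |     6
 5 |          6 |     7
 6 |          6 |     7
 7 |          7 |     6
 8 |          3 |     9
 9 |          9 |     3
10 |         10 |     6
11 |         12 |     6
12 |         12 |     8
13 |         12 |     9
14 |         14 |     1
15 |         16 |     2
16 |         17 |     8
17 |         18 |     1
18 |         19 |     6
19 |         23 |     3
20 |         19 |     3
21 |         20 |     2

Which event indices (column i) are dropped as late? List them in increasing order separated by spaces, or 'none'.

i=0 t=3 v=2: → [3,5); WM=−∞
i=1 t=3 v=8: → [3,5); WM=−∞
i=2 t=4 v=8: → [3,6); WM=−∞
i=3 t=5 v=5: → [3,7); WM=5
i=4 t=5 v=6: → [3,7); WM=5
i=5 t=6 v=7: → [3,8); WM=5
i=6 t=6 v=7: → [3,8); WM=5
i=7 t=7 v=6: → [3,9); WM=7
i=8 t=3 v=9: DROP (t<7-1); WM=7
i=9 t=9 v=3: → [9,11); WM=7
i=10 t=10 v=6: → [9,12); WM=7
i=11 t=12 v=6: → [12,14); WM=12
i=12 t=12 v=8: → [12,14); WM=12
i=13 t=12 v=9: → [12,14); WM=12
i=14 t=14 v=1: → [14,16); WM=12
i=15 t=16 v=2: → [16,18); WM=16
i=16 t=17 v=8: → [16,19); WM=16
i=17 t=18 v=1: → [16,20); WM=16
i=18 t=19 v=6: → [16,21); WM=16
i=19 t=23 v=3: → [23,25); WM=23
i=20 t=19 v=3: DROP (t<23-1); WM=23
i=21 t=20 v=2: DROP (t<23-1); WM=23

8 20 21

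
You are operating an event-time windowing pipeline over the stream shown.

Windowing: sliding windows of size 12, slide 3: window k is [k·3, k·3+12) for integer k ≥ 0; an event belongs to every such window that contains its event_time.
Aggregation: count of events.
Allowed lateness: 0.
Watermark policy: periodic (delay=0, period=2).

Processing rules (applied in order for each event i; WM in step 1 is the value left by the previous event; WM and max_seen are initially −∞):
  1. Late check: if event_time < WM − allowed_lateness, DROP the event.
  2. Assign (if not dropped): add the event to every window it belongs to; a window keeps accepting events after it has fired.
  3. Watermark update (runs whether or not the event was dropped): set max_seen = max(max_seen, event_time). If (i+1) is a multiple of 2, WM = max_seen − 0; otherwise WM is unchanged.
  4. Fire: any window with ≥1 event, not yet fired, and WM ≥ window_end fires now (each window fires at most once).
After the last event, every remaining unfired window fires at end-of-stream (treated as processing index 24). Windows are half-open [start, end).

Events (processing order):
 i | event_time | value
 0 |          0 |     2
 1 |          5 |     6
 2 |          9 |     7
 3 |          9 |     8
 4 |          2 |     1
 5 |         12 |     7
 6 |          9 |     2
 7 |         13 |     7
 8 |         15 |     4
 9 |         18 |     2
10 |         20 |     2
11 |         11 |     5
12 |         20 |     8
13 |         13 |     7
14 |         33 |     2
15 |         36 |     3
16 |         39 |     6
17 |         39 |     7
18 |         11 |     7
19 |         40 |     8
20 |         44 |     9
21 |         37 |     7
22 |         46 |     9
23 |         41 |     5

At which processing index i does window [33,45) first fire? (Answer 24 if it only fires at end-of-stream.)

i=0 t=0 v=2: → [0,12); WM=−∞
i=1 t=5 v=6: → [3,15),[0,12); WM=5
i=2 t=9 v=7: → [9,21),[6,18),[3,15),[0,12); WM=5
i=3 t=9 v=8: → [9,21),[6,18),[3,15),[0,12); WM=9
i=4 t=2 v=1: DROP (t<9-0); WM=9
i=5 t=12 v=7: → [12,24),[9,21),[6,18),[3,15); WM=12; [0,12) fires=4
i=6 t=9 v=2: DROP (t<12-0); WM=12
i=7 t=13 v=7: → [12,24),[9,21),[6,18),[3,15); WM=13
i=8 t=15 v=4: → [15,27),[12,24),[9,21),[6,18); WM=13
i=9 t=18 v=2: → [18,30),[15,27),[12,24),[9,21); WM=18; [3,15) fires=5 [6,18) fires=5
i=10 t=20 v=2: → [18,30),[15,27),[12,24),[9,21); WM=18
i=11 t=11 v=5: DROP (t<18-0); WM=20
i=12 t=20 v=8: → [18,30),[15,27),[12,24),[9,21); WM=20
i=13 t=13 v=7: DROP (t<20-0); WM=20
i=14 t=33 v=2: → [33,45),[30,42),[27,39),[24,36); WM=20
i=15 t=36 v=3: → [36,48),[33,45),[30,42),[27,39); WM=36; [9,21) fires=8 [12,24) fires=6 [15,27) fires=4 [18,30) fires=3 [24,36) fires=1
i=16 t=39 v=6: → [39,51),[36,48),[33,45),[30,42); WM=36
i=17 t=39 v=7: → [39,51),[36,48),[33,45),[30,42); WM=39; [27,39) fires=2
i=18 t=11 v=7: DROP (t<39-0); WM=39
i=19 t=40 v=8: → [39,51),[36,48),[33,45),[30,42); WM=40
i=20 t=44 v=9: → [42,54),[39,51),[36,48),[33,45); WM=40
i=21 t=37 v=7: DROP (t<40-0); WM=44; [30,42) fires=5
i=22 t=46 v=9: → [45,57),[42,54),[39,51),[36,48); WM=44
i=23 t=41 v=5: DROP (t<44-0); WM=46; [33,45) fires=6

23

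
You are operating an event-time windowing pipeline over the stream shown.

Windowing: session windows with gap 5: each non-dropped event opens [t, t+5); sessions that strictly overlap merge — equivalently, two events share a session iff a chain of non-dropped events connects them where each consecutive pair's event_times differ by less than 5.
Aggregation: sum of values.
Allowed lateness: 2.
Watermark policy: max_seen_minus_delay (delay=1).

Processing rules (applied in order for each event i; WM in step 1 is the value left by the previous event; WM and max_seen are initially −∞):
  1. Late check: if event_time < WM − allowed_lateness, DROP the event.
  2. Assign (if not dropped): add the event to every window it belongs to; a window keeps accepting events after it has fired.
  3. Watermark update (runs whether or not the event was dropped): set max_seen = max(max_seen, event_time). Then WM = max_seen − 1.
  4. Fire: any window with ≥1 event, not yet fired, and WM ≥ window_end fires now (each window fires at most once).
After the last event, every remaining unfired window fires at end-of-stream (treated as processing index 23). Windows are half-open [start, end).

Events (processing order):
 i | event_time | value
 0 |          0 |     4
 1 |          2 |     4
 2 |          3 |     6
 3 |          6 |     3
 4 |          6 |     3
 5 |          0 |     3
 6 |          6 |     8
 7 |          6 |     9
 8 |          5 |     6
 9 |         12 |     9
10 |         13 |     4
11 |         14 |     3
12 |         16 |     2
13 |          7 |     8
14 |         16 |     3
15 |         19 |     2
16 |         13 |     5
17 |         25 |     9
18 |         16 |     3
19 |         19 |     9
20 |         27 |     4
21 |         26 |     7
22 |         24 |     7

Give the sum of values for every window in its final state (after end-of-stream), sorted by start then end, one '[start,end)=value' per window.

i=0 t=0 v=4: → [0,5); WM=-1
i=1 t=2 v=4: → [0,7); WM=1
i=2 t=3 v=6: → [0,8); WM=2
i=3 t=6 v=3: → [0,11); WM=5
i=4 t=6 v=3: → [0,11); WM=5
i=5 t=0 v=3: DROP (t<5-2); WM=5
i=6 t=6 v=8: → [0,11); WM=5
i=7 t=6 v=9: → [0,11); WM=5
i=8 t=5 v=6: → [0,11); WM=5
i=9 t=12 v=9: → [12,17); WM=11
i=10 t=13 v=4: → [12,18); WM=12
i=11 t=14 v=3: → [12,19); WM=13
i=12 t=16 v=2: → [12,21); WM=15
i=13 t=7 v=8: DROP (t<15-2); WM=15
i=14 t=16 v=3: → [12,21); WM=15
i=15 t=19 v=2: → [12,24); WM=18
i=16 t=13 v=5: DROP (t<18-2); WM=18
i=17 t=25 v=9: → [25,30); WM=24
i=18 t=16 v=3: DROP (t<24-2); WM=24
i=19 t=19 v=9: DROP (t<24-2); WM=24
i=20 t=27 v=4: → [25,32); WM=26
i=21 t=26 v=7: → [25,32); WM=26
i=22 t=24 v=7: → [24,32); WM=26

[0,11)=43 [12,24)=23 [24,32)=27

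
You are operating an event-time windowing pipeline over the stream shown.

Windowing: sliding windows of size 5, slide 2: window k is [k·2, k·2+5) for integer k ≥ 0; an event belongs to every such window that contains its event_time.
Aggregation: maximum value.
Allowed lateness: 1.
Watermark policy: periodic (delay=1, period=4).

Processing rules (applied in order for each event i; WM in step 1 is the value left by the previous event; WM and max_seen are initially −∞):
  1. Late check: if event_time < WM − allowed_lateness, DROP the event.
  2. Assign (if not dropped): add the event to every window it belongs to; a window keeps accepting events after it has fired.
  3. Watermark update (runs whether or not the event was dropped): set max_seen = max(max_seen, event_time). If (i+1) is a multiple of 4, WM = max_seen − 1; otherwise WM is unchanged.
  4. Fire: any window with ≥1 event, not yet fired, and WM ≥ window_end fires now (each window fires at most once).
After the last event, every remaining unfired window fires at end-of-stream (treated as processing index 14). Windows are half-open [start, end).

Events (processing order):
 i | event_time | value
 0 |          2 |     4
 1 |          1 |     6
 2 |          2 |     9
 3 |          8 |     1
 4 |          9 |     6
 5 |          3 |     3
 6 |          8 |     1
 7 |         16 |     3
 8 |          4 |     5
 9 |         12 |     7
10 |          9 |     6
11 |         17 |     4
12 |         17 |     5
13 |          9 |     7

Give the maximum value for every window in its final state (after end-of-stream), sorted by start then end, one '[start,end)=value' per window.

i=0 t=2 v=4: → [2,7),[0,5); WM=−∞
i=1 t=1 v=6: → [0,5); WM=−∞
i=2 t=2 v=9: → [2,7),[0,5); WM=−∞
i=3 t=8 v=1: → [8,13),[6,11),[4,9); WM=7; [0,5) fires=9 [2,7) fires=9
i=4 t=9 v=6: → [8,13),[6,11); WM=7
i=5 t=3 v=3: DROP (t<7-1); WM=7
i=6 t=8 v=1: → [8,13),[6,11),[4,9); WM=7
i=7 t=16 v=3: → [16,21),[14,19),[12,17); WM=15; [4,9) fires=1 [6,11) fires=6 [8,13) fires=6
i=8 t=4 v=5: DROP (t<15-1); WM=15
i=9 t=12 v=7: DROP (t<15-1); WM=15
i=10 t=9 v=6: DROP (t<15-1); WM=15
i=11 t=17 v=4: → [16,21),[14,19); WM=16
i=12 t=17 v=5: → [16,21),[14,19); WM=16
i=13 t=9 v=7: DROP (t<16-1); WM=16

[0,5)=9 [2,7)=9 [4,9)=1 [6,11)=6 [8,13)=6 [12,17)=3 [14,19)=5 [16,21)=5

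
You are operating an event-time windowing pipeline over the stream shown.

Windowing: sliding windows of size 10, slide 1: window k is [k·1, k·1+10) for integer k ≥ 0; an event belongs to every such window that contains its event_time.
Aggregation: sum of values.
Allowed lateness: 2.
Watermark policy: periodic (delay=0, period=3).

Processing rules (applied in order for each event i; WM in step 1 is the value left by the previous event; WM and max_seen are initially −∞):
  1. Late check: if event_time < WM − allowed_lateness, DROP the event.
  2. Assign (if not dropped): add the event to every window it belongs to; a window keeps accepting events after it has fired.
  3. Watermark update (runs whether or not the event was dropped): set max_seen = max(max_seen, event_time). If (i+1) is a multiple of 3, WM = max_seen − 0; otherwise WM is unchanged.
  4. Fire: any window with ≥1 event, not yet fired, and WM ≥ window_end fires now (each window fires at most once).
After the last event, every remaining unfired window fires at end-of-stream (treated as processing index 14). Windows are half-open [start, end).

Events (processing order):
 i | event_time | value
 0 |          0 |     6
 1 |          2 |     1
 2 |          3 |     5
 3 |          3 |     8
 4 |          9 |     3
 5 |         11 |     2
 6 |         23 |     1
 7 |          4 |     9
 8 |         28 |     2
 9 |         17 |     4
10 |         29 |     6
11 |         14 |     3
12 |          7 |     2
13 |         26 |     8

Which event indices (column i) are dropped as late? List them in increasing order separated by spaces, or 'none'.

i=0 t=0 v=6: → [0,10); WM=−∞
i=1 t=2 v=1: → [2,12),[1,11),[0,10); WM=−∞
i=2 t=3 v=5: → [3,13),[2,12),[1,11),[0,10); WM=3
i=3 t=3 v=8: → [3,13),[2,12),[1,11),[0,10); WM=3
i=4 t=9 v=3: → [9,19),[8,18),[7,17),[6,16),[5,15),[4,14),[3,13),[2,12),[1,11),[0,10); WM=3
i=5 t=11 v=2: → [11,21),[10,20),[9,19),[8,18),[7,17),[6,16),[5,15),[4,14),[3,13),[2,12); WM=11; [0,10) fires=23 [1,11) fires=17
i=6 t=23 v=1: → [23,33),[22,32),[21,31),[20,30),[19,29),[18,28),[17,27),[16,26),[15,25),[14,24); WM=11
i=7 t=4 v=9: DROP (t<11-2); WM=11
i=8 t=28 v=2: → [28,38),[27,37),[26,36),[25,35),[24,34),[23,33),[22,32),[21,31),[20,30),[19,29); WM=28; [2,12) fires=19 [3,13) fires=18 [4,14) fires=5 [5,15) fires=5 [6,16) fires=5 [7,17) fires=5 [8,18) fires=5 [9,19) fires=5 [10,20) fires=2 [11,21) fires=2 [14,24) fires=1 [15,25) fires=1 [16,26) fires=1 [17,27) fires=1 [18,28) fires=1
i=9 t=17 v=4: DROP (t<28-2); WM=28
i=10 t=29 v=6: → [29,39),[28,38),[27,37),[26,36),[25,35),[24,34),[23,33),[22,32),[21,31),[20,30); WM=28
i=11 t=14 v=3: DROP (t<28-2); WM=29; [19,29) fires=3
i=12 t=7 v=2: DROP (t<29-2); WM=29
i=13 t=26 v=8: DROP (t<29-2); WM=29

7 9 11 12 13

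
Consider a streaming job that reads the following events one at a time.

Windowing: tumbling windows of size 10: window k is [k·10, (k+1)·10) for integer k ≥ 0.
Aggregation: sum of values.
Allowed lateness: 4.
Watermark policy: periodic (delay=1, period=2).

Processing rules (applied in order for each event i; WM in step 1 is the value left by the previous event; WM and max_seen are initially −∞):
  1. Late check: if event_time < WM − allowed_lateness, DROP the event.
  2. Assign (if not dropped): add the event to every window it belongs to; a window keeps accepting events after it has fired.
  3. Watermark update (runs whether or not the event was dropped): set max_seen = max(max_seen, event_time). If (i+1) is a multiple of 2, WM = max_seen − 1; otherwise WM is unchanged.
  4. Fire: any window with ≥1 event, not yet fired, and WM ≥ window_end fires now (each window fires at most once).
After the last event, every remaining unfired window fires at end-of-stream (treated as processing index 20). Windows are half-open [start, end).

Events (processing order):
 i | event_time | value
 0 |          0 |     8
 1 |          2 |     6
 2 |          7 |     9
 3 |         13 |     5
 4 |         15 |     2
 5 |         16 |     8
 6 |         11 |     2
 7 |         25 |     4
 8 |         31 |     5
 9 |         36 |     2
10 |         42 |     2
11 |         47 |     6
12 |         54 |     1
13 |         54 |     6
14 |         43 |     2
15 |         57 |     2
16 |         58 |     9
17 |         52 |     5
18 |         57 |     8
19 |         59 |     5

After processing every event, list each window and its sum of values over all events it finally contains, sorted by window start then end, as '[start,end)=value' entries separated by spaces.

[0,10)=23 [10,20)=17 [20,30)=4 [30,40)=7 [40,50)=8 [50,60)=36

i=0 t=0 v=8: → [0,10); WM=−∞
i=1 t=2 v=6: → [0,10); WM=1
i=2 t=7 v=9: → [0,10); WM=1
i=3 t=13 v=5: → [10,20); WM=12; [0,10) fires=23
i=4 t=15 v=2: → [10,20); WM=12
i=5 t=16 v=8: → [10,20); WM=15
i=6 t=11 v=2: → [10,20); WM=15
i=7 t=25 v=4: → [20,30); WM=24; [10,20) fires=17
i=8 t=31 v=5: → [30,40); WM=24
i=9 t=36 v=2: → [30,40); WM=35; [20,30) fires=4
i=10 t=42 v=2: → [40,50); WM=35
i=11 t=47 v=6: → [40,50); WM=46; [30,40) fires=7
i=12 t=54 v=1: → [50,60); WM=46
i=13 t=54 v=6: → [50,60); WM=53; [40,50) fires=8
i=14 t=43 v=2: DROP (t<53-4); WM=53
i=15 t=57 v=2: → [50,60); WM=56
i=16 t=58 v=9: → [50,60); WM=56
i=17 t=52 v=5: → [50,60); WM=57
i=18 t=57 v=8: → [50,60); WM=57
i=19 t=59 v=5: → [50,60); WM=58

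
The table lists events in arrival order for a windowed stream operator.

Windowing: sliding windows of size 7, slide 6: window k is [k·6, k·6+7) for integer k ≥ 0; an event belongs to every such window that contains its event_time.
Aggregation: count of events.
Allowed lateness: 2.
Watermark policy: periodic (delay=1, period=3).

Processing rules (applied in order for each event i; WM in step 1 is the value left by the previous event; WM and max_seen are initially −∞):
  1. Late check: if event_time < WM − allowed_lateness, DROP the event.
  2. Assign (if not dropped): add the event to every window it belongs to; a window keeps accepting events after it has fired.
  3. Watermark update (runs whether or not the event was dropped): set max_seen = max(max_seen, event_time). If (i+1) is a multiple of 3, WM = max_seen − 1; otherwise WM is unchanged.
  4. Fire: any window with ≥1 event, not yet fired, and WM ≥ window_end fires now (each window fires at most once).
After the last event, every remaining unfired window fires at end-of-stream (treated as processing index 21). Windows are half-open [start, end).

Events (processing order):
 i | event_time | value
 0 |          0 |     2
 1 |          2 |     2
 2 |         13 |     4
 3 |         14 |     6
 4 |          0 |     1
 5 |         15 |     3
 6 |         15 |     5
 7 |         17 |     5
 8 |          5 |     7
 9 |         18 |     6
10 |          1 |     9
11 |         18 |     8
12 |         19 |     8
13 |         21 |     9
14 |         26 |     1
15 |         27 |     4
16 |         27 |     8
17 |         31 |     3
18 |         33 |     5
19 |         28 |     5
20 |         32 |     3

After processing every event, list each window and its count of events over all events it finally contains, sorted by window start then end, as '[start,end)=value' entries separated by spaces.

i=0 t=0 v=2: → [0,7); WM=−∞
i=1 t=2 v=2: → [0,7); WM=−∞
i=2 t=13 v=4: → [12,19); WM=12; [0,7) fires=2
i=3 t=14 v=6: → [12,19); WM=12
i=4 t=0 v=1: DROP (t<12-2); WM=12
i=5 t=15 v=3: → [12,19); WM=14
i=6 t=15 v=5: → [12,19); WM=14
i=7 t=17 v=5: → [12,19); WM=14
i=8 t=5 v=7: DROP (t<14-2); WM=16
i=9 t=18 v=6: → [18,25),[12,19); WM=16
i=10 t=1 v=9: DROP (t<16-2); WM=16
i=11 t=18 v=8: → [18,25),[12,19); WM=17
i=12 t=19 v=8: → [18,25); WM=17
i=13 t=21 v=9: → [18,25); WM=17
i=14 t=26 v=1: → [24,31); WM=25; [12,19) fires=7 [18,25) fires=4
i=15 t=27 v=4: → [24,31); WM=25
i=16 t=27 v=8: → [24,31); WM=25
i=17 t=31 v=3: → [30,37); WM=30
i=18 t=33 v=5: → [30,37); WM=30
i=19 t=28 v=5: → [24,31); WM=30
i=20 t=32 v=3: → [30,37); WM=32; [24,31) fires=4

[0,7)=2 [12,19)=7 [18,25)=4 [24,31)=4 [30,37)=3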